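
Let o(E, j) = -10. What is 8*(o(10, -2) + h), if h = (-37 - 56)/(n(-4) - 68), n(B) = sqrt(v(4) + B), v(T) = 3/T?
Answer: -1278352/18509 + 1488*I*sqrt(13)/18509 ≈ -69.067 + 0.28986*I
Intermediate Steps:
n(B) = sqrt(3/4 + B)
h = -93/(-68 + I*sqrt(13)/2) (h = (-37 - 56)/(sqrt(3 + 4*(-4))/2 - 68) = -93/(sqrt(3 - 16)/2 - 68) = -93/(sqrt(-13)/2 - 68) = -93/((I*sqrt(13))/2 - 68) = -93/(I*sqrt(13)/2 - 68) = -93/(-68 + I*sqrt(13)/2) ≈ 1.3667 + 0.036233*I)
8*(o(10, -2) + h) = 8*(-10 + (25296/18509 + 186*I*sqrt(13)/18509)) = 8*(-159794/18509 + 186*I*sqrt(13)/18509) = -1278352/18509 + 1488*I*sqrt(13)/18509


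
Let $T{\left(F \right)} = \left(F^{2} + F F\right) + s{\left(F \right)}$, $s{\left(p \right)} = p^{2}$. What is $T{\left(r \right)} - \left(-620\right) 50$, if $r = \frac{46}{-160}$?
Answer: $\frac{198401587}{6400} \approx 31000.0$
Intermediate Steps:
$r = - \frac{23}{80}$ ($r = 46 \left(- \frac{1}{160}\right) = - \frac{23}{80} \approx -0.2875$)
$T{\left(F \right)} = 3 F^{2}$ ($T{\left(F \right)} = \left(F^{2} + F F\right) + F^{2} = \left(F^{2} + F^{2}\right) + F^{2} = 2 F^{2} + F^{2} = 3 F^{2}$)
$T{\left(r \right)} - \left(-620\right) 50 = 3 \left(- \frac{23}{80}\right)^{2} - \left(-620\right) 50 = 3 \cdot \frac{529}{6400} - -31000 = \frac{1587}{6400} + 31000 = \frac{198401587}{6400}$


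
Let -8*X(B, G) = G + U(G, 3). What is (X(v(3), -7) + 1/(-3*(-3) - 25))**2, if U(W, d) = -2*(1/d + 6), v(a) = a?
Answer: 13225/2304 ≈ 5.7400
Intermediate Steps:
U(W, d) = -12 - 2/d (U(W, d) = -2*(6 + 1/d) = -12 - 2/d)
X(B, G) = 19/12 - G/8 (X(B, G) = -(G + (-12 - 2/3))/8 = -(G - 38/3)/8 = -(-38/3 + G)/8 = 19/12 - G/8)
(X(v(3), -7) + 1/(-3*(-3) - 25))**2 = ((19/12 - 1/8*(-7)) + 1/(-3*(-3) - 25))**2 = ((19/12 + 7/8) + 1/(9 - 25))**2 = (59/24 + 1/(-16))**2 = (59/24 - 1/16)**2 = (115/48)**2 = 13225/2304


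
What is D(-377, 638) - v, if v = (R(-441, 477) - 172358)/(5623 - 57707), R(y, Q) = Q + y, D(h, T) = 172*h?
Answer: -1688753609/26042 ≈ -64847.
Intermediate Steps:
v = 86161/26042 (v = ((477 - 441) - 172358)/(5623 - 57707) = (36 - 172358)/(-52084) = -172322*(-1/52084) = 86161/26042 ≈ 3.3085)
D(-377, 638) - v = 172*(-377) - 1*86161/26042 = -64844 - 86161/26042 = -1688753609/26042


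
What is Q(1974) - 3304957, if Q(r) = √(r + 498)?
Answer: -3304957 + 2*√618 ≈ -3.3049e+6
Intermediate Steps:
Q(r) = √(498 + r)
Q(1974) - 3304957 = √(498 + 1974) - 3304957 = √2472 - 3304957 = 2*√618 - 3304957 = -3304957 + 2*√618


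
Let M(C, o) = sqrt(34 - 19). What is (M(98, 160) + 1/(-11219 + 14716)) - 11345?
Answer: -39673464/3497 + sqrt(15) ≈ -11341.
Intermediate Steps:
M(C, o) = sqrt(15)
(M(98, 160) + 1/(-11219 + 14716)) - 11345 = (sqrt(15) + 1/(-11219 + 14716)) - 11345 = (sqrt(15) + 1/3497) - 11345 = (1/3497 + sqrt(15)) - 11345 = -39673464/3497 + sqrt(15)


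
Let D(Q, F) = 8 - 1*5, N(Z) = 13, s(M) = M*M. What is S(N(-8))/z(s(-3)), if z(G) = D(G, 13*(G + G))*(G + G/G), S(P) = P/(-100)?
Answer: -13/3000 ≈ -0.0043333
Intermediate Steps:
s(M) = M²
D(Q, F) = 3 (D(Q, F) = 8 - 5 = 3)
S(P) = -P/100 (S(P) = P*(-1/100) = -P/100)
z(G) = 3 + 3*G (z(G) = 3*(G + G/G) = 3*(G + 1) = 3*(1 + G) = 3 + 3*G)
S(N(-8))/z(s(-3)) = (-1/100*13)/(3 + 3*(-3)²) = -13/(100*(3 + 3*9)) = -13/(100*(3 + 27)) = -13/100/30 = -13/100*1/30 = -13/3000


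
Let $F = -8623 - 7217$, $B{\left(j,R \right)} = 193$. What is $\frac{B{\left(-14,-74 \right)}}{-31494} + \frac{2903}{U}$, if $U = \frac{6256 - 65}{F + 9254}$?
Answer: $- \frac{602139956915}{194979354} \approx -3088.2$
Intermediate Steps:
$F = -15840$
$U = - \frac{6191}{6586}$ ($U = \frac{6256 - 65}{-15840 + 9254} = \frac{6191}{-6586} = 6191 \left(- \frac{1}{6586}\right) = - \frac{6191}{6586} \approx -0.94002$)
$\frac{B{\left(-14,-74 \right)}}{-31494} + \frac{2903}{U} = \frac{193}{-31494} + \frac{2903}{- \frac{6191}{6586}} = 193 \left(- \frac{1}{31494}\right) + 2903 \left(- \frac{6586}{6191}\right) = - \frac{193}{31494} - \frac{19119158}{6191} = - \frac{602139956915}{194979354}$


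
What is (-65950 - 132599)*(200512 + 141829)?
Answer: -67971463209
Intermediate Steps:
(-65950 - 132599)*(200512 + 141829) = -198549*342341 = -67971463209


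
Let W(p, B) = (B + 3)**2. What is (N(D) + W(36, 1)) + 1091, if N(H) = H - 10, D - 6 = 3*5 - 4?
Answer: 1114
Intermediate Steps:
D = 17 (D = 6 + (3*5 - 4) = 6 + (15 - 4) = 6 + 11 = 17)
N(H) = -10 + H
W(p, B) = (3 + B)**2
(N(D) + W(36, 1)) + 1091 = ((-10 + 17) + (3 + 1)**2) + 1091 = (7 + 4**2) + 1091 = (7 + 16) + 1091 = 23 + 1091 = 1114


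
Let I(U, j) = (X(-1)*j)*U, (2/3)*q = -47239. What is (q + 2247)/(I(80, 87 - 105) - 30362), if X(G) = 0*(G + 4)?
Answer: 137223/60724 ≈ 2.2598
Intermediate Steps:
q = -141717/2 (q = (3/2)*(-47239) = -141717/2 ≈ -70859.)
X(G) = 0 (X(G) = 0*(4 + G) = 0)
I(U, j) = 0 (I(U, j) = (0*j)*U = 0*U = 0)
(q + 2247)/(I(80, 87 - 105) - 30362) = (-141717/2 + 2247)/(0 - 30362) = -137223/2/(-30362) = -137223/2*(-1/30362) = 137223/60724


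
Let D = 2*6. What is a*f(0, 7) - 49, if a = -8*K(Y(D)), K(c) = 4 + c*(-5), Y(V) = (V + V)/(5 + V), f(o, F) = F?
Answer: 2079/17 ≈ 122.29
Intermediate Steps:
D = 12
Y(V) = 2*V/(5 + V) (Y(V) = (2*V)/(5 + V) = 2*V/(5 + V))
K(c) = 4 - 5*c
a = 416/17 (a = -8*(4 - 10*12/(5 + 12)) = -8*(4 - 10*12/17) = -8*(4 - 5*24/17) = -8*(4 - 120/17) = -8*(-52/17) = 416/17 ≈ 24.471)
a*f(0, 7) - 49 = (416/17)*7 - 49 = 2912/17 - 49 = 2079/17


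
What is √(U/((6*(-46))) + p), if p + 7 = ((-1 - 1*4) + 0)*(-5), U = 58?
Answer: √338790/138 ≈ 4.2178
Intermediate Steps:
p = 18 (p = -7 + ((-1 - 1*4) + 0)*(-5) = -7 + ((-1 - 4) + 0)*(-5) = -7 + (-5 + 0)*(-5) = -7 - 5*(-5) = -7 + 25 = 18)
√(U/((6*(-46))) + p) = √(58/((6*(-46))) + 18) = √(58/(-276) + 18) = √(58*(-1/276) + 18) = √(-29/138 + 18) = √(2455/138) = √338790/138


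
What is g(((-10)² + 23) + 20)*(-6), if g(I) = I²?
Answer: -122694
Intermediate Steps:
g(((-10)² + 23) + 20)*(-6) = (((-10)² + 23) + 20)²*(-6) = ((100 + 23) + 20)²*(-6) = (123 + 20)²*(-6) = 143²*(-6) = 20449*(-6) = -122694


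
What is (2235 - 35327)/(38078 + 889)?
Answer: -33092/38967 ≈ -0.84923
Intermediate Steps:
(2235 - 35327)/(38078 + 889) = -33092/38967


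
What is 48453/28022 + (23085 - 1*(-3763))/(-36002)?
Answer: 496035125/504424022 ≈ 0.98337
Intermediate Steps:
48453/28022 + (23085 - 1*(-3763))/(-36002) = 48453*(1/28022) + (23085 + 3763)*(-1/36002) = 48453/28022 + 26848*(-1/36002) = 48453/28022 - 13424/18001 = 496035125/504424022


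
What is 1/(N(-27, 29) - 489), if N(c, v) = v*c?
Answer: -1/1272 ≈ -0.00078616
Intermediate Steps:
N(c, v) = c*v
1/(N(-27, 29) - 489) = 1/(-27*29 - 489) = 1/(-783 - 489) = 1/(-1272) = -1/1272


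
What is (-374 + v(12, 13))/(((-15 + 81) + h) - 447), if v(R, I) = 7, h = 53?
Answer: 367/328 ≈ 1.1189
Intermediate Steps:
(-374 + v(12, 13))/(((-15 + 81) + h) - 447) = (-374 + 7)/(((-15 + 81) + 53) - 447) = -367/((66 + 53) - 447) = -367/(119 - 447) = -367/(-328) = -367*(-1/328) = 367/328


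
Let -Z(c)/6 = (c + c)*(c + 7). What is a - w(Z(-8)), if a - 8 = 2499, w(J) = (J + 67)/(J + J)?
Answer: 481315/192 ≈ 2506.8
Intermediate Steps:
Z(c) = -12*c*(7 + c) (Z(c) = -6*(c + c)*(c + 7) = -6*2*c*(7 + c) = -12*c*(7 + c))
w(J) = (67 + J)/(2*J) (w(J) = (67 + J)/((2*J)) = (67 + J)*(1/(2*J)) = (67 + J)/(2*J))
a = 2507 (a = 8 + 2499 = 2507)
a - w(Z(-8)) = 2507 - (67 - 12*(-8)*(7 - 8))/(2*((-12*(-8)*(7 - 8)))) = 2507 - (67 - 12*(-8)*(-1))/(2*((-12*(-8)*(-1)))) = 2507 - (67 - 96)/(2*(-96)) = 2507 - (-1)*(-29)/(2*96) = 2507 - 1*29/192 = 2507 - 29/192 = 481315/192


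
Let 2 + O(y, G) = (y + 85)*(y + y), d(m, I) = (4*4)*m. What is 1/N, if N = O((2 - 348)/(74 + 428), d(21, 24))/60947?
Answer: -3839721947/7448054 ≈ -515.53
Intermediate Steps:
d(m, I) = 16*m
O(y, G) = -2 + 2*y*(85 + y) (O(y, G) = -2 + (y + 85)*(y + y) = -2 + (85 + y)*(2*y) = -2 + 2*y*(85 + y))
N = -7448054/3839721947 (N = (-2 + 2*((2 - 348)/(74 + 428))**2 + 170*((2 - 348)/(74 + 428)))/60947 = (-2 + 2*(-346/502)**2 + 170*(-346/502))*(1/60947) = (-2 + 2*(-346*1/502)**2 + 170*(-346*1/502))*(1/60947) = (-2 + 2*(-173/251)**2 + 170*(-173/251))*(1/60947) = (-2 + 2*(29929/63001) - 29410/251)*(1/60947) = (-2 + 59858/63001 - 29410/251)*(1/60947) = -7448054/63001*1/60947 = -7448054/3839721947 ≈ -0.0019397)
1/N = 1/(-7448054/3839721947) = -3839721947/7448054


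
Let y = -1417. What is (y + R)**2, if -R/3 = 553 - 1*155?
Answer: 6817321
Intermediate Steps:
R = -1194 (R = -3*(553 - 1*155) = -3*(553 - 155) = -3*398 = -1194)
(y + R)**2 = (-1417 - 1194)**2 = (-2611)**2 = 6817321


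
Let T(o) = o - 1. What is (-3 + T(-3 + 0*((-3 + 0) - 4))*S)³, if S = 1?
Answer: -343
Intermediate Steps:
T(o) = -1 + o
(-3 + T(-3 + 0*((-3 + 0) - 4))*S)³ = (-3 + (-1 + (-3 + 0*((-3 + 0) - 4)))*1)³ = (-3 + (-1 + (-3 + 0*(-3 - 4)))*1)³ = (-3 + (-1 + (-3 + 0*(-7)))*1)³ = (-3 + (-1 + (-3 + 0))*1)³ = (-3 + (-1 - 3)*1)³ = (-3 - 4*1)³ = (-3 - 4)³ = (-7)³ = -343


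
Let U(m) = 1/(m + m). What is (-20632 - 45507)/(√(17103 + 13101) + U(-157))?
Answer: -20767646/2977993583 - 39126245064*√839/2977993583 ≈ -380.57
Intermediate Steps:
U(m) = 1/(2*m)
(-20632 - 45507)/(√(17103 + 13101) + U(-157)) = (-20632 - 45507)/(√(17103 + 13101) + (½)/(-157)) = -66139/(√30204 + (½)*(-1/157)) = -66139/(6*√839 - 1/314) = -66139/(-1/314 + 6*√839)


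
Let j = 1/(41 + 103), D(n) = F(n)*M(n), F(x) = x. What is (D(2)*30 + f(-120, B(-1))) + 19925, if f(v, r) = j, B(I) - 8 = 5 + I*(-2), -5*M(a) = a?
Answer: 2865745/144 ≈ 19901.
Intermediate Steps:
M(a) = -a/5
D(n) = -n²/5 (D(n) = n*(-n/5) = -n²/5)
j = 1/144 ≈ 0.0069444
B(I) = 13 - 2*I (B(I) = 8 + (5 + I*(-2)) = 8 + (5 - 2*I) = 13 - 2*I)
f(v, r) = 1/144
(D(2)*30 + f(-120, B(-1))) + 19925 = (-⅕*2²*30 + 1/144) + 19925 = (-⅕*4*30 + 1/144) + 19925 = (-⅘*30 + 1/144) + 19925 = (-24 + 1/144) + 19925 = -3455/144 + 19925 = 2865745/144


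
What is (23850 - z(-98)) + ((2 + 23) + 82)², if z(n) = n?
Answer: 35397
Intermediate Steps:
(23850 - z(-98)) + ((2 + 23) + 82)² = (23850 - 1*(-98)) + ((2 + 23) + 82)² = (23850 + 98) + (25 + 82)² = 23948 + 107² = 23948 + 11449 = 35397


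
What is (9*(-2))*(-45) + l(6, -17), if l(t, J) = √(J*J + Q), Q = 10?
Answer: 810 + √299 ≈ 827.29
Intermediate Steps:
l(t, J) = √(10 + J²) (l(t, J) = √(J*J + 10) = √(J² + 10) = √(10 + J²))
(9*(-2))*(-45) + l(6, -17) = (9*(-2))*(-45) + √(10 + (-17)²) = -18*(-45) + √(10 + 289) = 810 + √299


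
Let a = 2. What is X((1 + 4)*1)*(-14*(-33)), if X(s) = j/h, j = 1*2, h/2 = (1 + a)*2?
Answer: 77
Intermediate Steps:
h = 12 (h = 2*((1 + 2)*2) = 2*(3*2) = 2*6 = 12)
j = 2
X(s) = ⅙ (X(s) = 2/12 = 2*(1/12) = ⅙)
X((1 + 4)*1)*(-14*(-33)) = (-14*(-33))/6 = (⅙)*462 = 77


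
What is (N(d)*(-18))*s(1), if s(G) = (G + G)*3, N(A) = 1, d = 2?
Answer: -108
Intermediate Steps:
s(G) = 6*G (s(G) = (2*G)*3 = 6*G)
(N(d)*(-18))*s(1) = (1*(-18))*(6*1) = -18*6 = -108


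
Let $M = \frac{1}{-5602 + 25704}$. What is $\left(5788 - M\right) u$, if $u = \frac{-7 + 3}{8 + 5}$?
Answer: $- \frac{232700750}{130663} \approx -1780.9$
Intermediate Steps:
$M = \frac{1}{20102} \approx 4.9746 \cdot 10^{-5}$
$u = - \frac{4}{13} \approx -0.30769$
$\left(5788 - M\right) u = \left(5788 - \frac{1}{20102}\right) \left(- \frac{4}{13}\right) = \frac{116350375}{20102} \left(- \frac{4}{13}\right) = - \frac{232700750}{130663}$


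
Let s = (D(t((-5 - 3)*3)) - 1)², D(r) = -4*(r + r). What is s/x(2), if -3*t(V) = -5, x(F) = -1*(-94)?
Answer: 1849/846 ≈ 2.1856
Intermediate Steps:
x(F) = 94
t(V) = 5/3 (t(V) = -⅓*(-5) = 5/3)
D(r) = -8*r
s = 1849/9 (s = (-8*5/3 - 1)² = (-40/3 - 1)² = (-43/3)² = 1849/9 ≈ 205.44)
s/x(2) = (1849/9)/94 = (1849/9)*(1/94) = 1849/846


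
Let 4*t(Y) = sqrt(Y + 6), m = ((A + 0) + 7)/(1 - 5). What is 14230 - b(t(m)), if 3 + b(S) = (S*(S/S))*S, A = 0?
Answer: 910895/64 ≈ 14233.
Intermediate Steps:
m = -7/4 (m = ((0 + 0) + 7)/(1 - 5) = (0 + 7)/(-4) = 7*(-1/4) = -7/4 ≈ -1.7500)
t(Y) = sqrt(6 + Y)/4 (t(Y) = sqrt(Y + 6)/4 = sqrt(6 + Y)/4)
b(S) = -3 + S**2 (b(S) = -3 + (S*(S/S))*S = -3 + (S*1)*S = -3 + S*S = -3 + S**2)
14230 - b(t(m)) = 14230 - (-3 + (sqrt(6 - 7/4)/4)**2) = 14230 - (-3 + (sqrt(17/4)/4)**2) = 14230 - (-3 + ((sqrt(17)/2)/4)**2) = 14230 - (-3 + (sqrt(17)/8)**2) = 14230 - (-3 + 17/64) = 14230 - 1*(-175/64) = 14230 + 175/64 = 910895/64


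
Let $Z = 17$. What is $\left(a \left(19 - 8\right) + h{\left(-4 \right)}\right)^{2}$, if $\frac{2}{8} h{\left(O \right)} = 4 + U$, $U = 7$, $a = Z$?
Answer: $53361$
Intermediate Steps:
$a = 17$
$h{\left(O \right)} = 44$ ($h{\left(O \right)} = 4 \left(4 + 7\right) = 4 \cdot 11 = 44$)
$\left(a \left(19 - 8\right) + h{\left(-4 \right)}\right)^{2} = \left(17 \left(19 - 8\right) + 44\right)^{2} = \left(17 \cdot 11 + 44\right)^{2} = \left(187 + 44\right)^{2} = 231^{2} = 53361$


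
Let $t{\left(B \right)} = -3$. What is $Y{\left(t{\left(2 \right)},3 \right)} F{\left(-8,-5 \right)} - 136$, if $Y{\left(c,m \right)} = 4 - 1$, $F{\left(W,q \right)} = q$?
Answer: $-151$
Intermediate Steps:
$Y{\left(c,m \right)} = 3$
$Y{\left(t{\left(2 \right)},3 \right)} F{\left(-8,-5 \right)} - 136 = 3 \left(-5\right) - 136 = -15 - 136 = -151$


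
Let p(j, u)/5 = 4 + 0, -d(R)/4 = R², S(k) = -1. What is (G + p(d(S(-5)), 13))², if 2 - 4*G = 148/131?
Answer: 28058209/68644 ≈ 408.75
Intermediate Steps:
d(R) = -4*R²
G = 57/262 (G = ½ - 37/131 = 57/262 ≈ 0.21756)
p(j, u) = 20 (p(j, u) = 5*(4 + 0) = 5*4 = 20)
(G + p(d(S(-5)), 13))² = (57/262 + 20)² = (5297/262)² = 28058209/68644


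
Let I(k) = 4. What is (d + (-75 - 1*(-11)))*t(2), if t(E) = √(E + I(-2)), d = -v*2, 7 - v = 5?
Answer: -68*√6 ≈ -166.57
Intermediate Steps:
v = 2 (v = 7 - 1*5 = 7 - 5 = 2)
d = -4 (d = -1*2*2 = -2*2 = -4)
t(E) = √(4 + E) (t(E) = √(E + 4) = √(4 + E))
(d + (-75 - 1*(-11)))*t(2) = (-4 + (-75 - 1*(-11)))*√(4 + 2) = (-4 + (-75 + 11))*√6 = (-4 - 64)*√6 = -68*√6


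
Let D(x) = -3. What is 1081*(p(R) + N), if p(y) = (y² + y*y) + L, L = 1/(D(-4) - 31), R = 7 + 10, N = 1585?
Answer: 79497821/34 ≈ 2.3382e+6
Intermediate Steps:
R = 17
L = -1/34 (L = 1/(-3 - 31) = 1/(-34) = -1/34 ≈ -0.029412)
p(y) = -1/34 + 2*y² (p(y) = (y² + y*y) - 1/34 = (y² + y²) - 1/34 = 2*y² - 1/34 = -1/34 + 2*y²)
1081*(p(R) + N) = 1081*((-1/34 + 2*17²) + 1585) = 1081*((-1/34 + 2*289) + 1585) = 1081*((-1/34 + 578) + 1585) = 1081*(19651/34 + 1585) = 1081*(73541/34) = 79497821/34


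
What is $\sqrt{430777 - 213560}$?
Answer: $7 \sqrt{4433} \approx 466.07$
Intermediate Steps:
$\sqrt{430777 - 213560} = \sqrt{217217} = 7 \sqrt{4433}$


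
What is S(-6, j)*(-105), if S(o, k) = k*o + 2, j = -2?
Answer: -1470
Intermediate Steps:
S(o, k) = 2 + k*o
S(-6, j)*(-105) = (2 - 2*(-6))*(-105) = (2 + 12)*(-105) = 14*(-105) = -1470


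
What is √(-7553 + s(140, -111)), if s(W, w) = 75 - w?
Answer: I*√7367 ≈ 85.831*I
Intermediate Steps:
√(-7553 + s(140, -111)) = √(-7553 + (75 - 1*(-111))) = √(-7553 + (75 + 111)) = √(-7553 + 186) = √(-7367) = I*√7367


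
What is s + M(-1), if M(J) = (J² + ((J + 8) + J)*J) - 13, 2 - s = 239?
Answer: -255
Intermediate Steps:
s = -237 (s = 2 - 1*239 = 2 - 239 = -237)
M(J) = -13 + J² + J*(8 + 2*J) (M(J) = (J² + ((8 + J) + J)*J) - 13 = (J² + (8 + 2*J)*J) - 13 = (J² + J*(8 + 2*J)) - 13 = -13 + J² + J*(8 + 2*J))
s + M(-1) = -237 + (-13 + 3*(-1)² + 8*(-1)) = -237 + (-13 + 3*1 - 8) = -237 + (-13 + 3 - 8) = -237 - 18 = -255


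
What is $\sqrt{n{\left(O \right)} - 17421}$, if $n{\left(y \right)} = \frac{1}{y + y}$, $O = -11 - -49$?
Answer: $\frac{i \sqrt{25155905}}{38} \approx 131.99 i$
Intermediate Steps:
$O = 38$ ($O = -11 + 49 = 38$)
$n{\left(y \right)} = \frac{1}{2 y}$
$\sqrt{n{\left(O \right)} - 17421} = \sqrt{\frac{1}{2 \cdot 38} - 17421} = \sqrt{\frac{1}{2} \cdot \frac{1}{38} - 17421} = \sqrt{\frac{1}{76} - 17421} = \sqrt{- \frac{1323995}{76}} = \frac{i \sqrt{25155905}}{38}$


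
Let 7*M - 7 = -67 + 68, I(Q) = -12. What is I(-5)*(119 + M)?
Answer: -10092/7 ≈ -1441.7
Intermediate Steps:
M = 8/7 (M = 1 + (-67 + 68)/7 = 1 + (1/7)*1 = 1 + 1/7 = 8/7 ≈ 1.1429)
I(-5)*(119 + M) = -12*(119 + 8/7) = -12*841/7 = -10092/7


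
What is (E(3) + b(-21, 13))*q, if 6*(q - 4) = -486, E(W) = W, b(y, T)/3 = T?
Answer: -3234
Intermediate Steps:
b(y, T) = 3*T
q = -77 (q = 4 + (⅙)*(-486) = 4 - 81 = -77)
(E(3) + b(-21, 13))*q = (3 + 3*13)*(-77) = (3 + 39)*(-77) = 42*(-77) = -3234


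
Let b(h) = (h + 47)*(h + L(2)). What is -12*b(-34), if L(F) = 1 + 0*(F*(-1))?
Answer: 5148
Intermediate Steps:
L(F) = 1 (L(F) = 1 + 0*(-F) = 1 + 0 = 1)
b(h) = (1 + h)*(47 + h) (b(h) = (h + 47)*(h + 1) = (47 + h)*(1 + h) = (1 + h)*(47 + h))
-12*b(-34) = -12*(47 + (-34)**2 + 48*(-34)) = -12*(47 + 1156 - 1632) = -12*(-429) = 5148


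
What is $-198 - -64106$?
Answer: $63908$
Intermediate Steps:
$-198 - -64106 = -198 + 64106 = 63908$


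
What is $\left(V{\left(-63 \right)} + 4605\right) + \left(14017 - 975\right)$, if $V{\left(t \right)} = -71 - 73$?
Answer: $17503$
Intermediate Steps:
$V{\left(t \right)} = -144$
$\left(V{\left(-63 \right)} + 4605\right) + \left(14017 - 975\right) = \left(-144 + 4605\right) + \left(14017 - 975\right) = 4461 + 13042 = 17503$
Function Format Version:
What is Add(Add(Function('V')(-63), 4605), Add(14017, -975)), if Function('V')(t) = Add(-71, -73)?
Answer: 17503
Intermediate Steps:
Function('V')(t) = -144
Add(Add(Function('V')(-63), 4605), Add(14017, -975)) = Add(Add(-144, 4605), Add(14017, -975)) = Add(4461, 13042) = 17503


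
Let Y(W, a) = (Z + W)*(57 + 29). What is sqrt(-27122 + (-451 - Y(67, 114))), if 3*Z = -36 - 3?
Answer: I*sqrt(32217) ≈ 179.49*I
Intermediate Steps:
Z = -13 (Z = (-36 - 3)/3 = (1/3)*(-39) = -13)
Y(W, a) = -1118 + 86*W (Y(W, a) = (-13 + W)*(57 + 29) = (-13 + W)*86 = -1118 + 86*W)
sqrt(-27122 + (-451 - Y(67, 114))) = sqrt(-27122 + (-451 - (-1118 + 86*67))) = sqrt(-27122 + (-451 - (-1118 + 5762))) = sqrt(-27122 + (-451 - 1*4644)) = sqrt(-27122 + (-451 - 4644)) = sqrt(-27122 - 5095) = sqrt(-32217) = I*sqrt(32217)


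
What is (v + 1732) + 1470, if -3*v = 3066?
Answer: 2180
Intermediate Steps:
v = -1022 (v = -1/3*3066 = -1022)
(v + 1732) + 1470 = (-1022 + 1732) + 1470 = 710 + 1470 = 2180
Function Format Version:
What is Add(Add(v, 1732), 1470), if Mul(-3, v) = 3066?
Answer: 2180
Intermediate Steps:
v = -1022 (v = Mul(Rational(-1, 3), 3066) = -1022)
Add(Add(v, 1732), 1470) = Add(Add(-1022, 1732), 1470) = Add(710, 1470) = 2180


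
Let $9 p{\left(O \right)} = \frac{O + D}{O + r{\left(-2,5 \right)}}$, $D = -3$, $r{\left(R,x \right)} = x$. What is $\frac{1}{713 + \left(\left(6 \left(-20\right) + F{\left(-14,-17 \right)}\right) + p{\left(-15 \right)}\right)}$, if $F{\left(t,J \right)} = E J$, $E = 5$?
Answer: $\frac{5}{2541} \approx 0.0019677$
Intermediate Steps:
$F{\left(t,J \right)} = 5 J$
$p{\left(O \right)} = \frac{-3 + O}{9 \left(5 + O\right)}$ ($p{\left(O \right)} = \frac{\left(O - 3\right) \frac{1}{O + 5}}{9} = \frac{\left(-3 + O\right) \frac{1}{5 + O}}{9} = \frac{\frac{1}{5 + O} \left(-3 + O\right)}{9} = \frac{-3 + O}{9 \left(5 + O\right)}$)
$\frac{1}{713 + \left(\left(6 \left(-20\right) + F{\left(-14,-17 \right)}\right) + p{\left(-15 \right)}\right)} = \frac{1}{713 + \left(\left(6 \left(-20\right) + 5 \left(-17\right)\right) + \frac{-3 - 15}{9 \left(5 - 15\right)}\right)} = \frac{1}{713 + \left(\left(-120 - 85\right) + \frac{1}{9} \frac{1}{-10} \left(-18\right)\right)} = \frac{1}{713 - \left(205 + \frac{1}{90} \left(-18\right)\right)} = \frac{1}{713 + \left(-205 + \frac{1}{5}\right)} = \frac{1}{713 - \frac{1024}{5}} = \frac{1}{\frac{2541}{5}} = \frac{5}{2541}$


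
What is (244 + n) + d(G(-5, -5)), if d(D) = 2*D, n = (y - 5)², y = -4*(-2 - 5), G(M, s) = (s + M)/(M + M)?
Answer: 775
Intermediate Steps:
G(M, s) = (M + s)/(2*M) (G(M, s) = (M + s)/((2*M)) = (M + s)*(1/(2*M)) = (M + s)/(2*M))
y = 28 (y = -4*(-7) = 28)
n = 529 (n = (28 - 5)² = 23² = 529)
(244 + n) + d(G(-5, -5)) = (244 + 529) + 2*((½)*(-5 - 5)/(-5)) = 773 + 2*((½)*(-⅕)*(-10)) = 773 + 2*1 = 773 + 2 = 775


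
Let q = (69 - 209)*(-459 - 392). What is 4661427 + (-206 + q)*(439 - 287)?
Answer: 22739395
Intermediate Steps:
q = 119140 (q = -140*(-851) = 119140)
4661427 + (-206 + q)*(439 - 287) = 4661427 + (-206 + 119140)*(439 - 287) = 4661427 + 118934*152 = 4661427 + 18077968 = 22739395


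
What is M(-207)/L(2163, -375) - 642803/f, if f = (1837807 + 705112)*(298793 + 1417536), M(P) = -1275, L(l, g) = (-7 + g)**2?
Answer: -5564812971432497/636883200247795324 ≈ -0.0087376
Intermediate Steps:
f = 4364485624351 (f = 2542919*1716329 = 4364485624351)
M(-207)/L(2163, -375) - 642803/f = -1275/(-7 - 375)**2 - 642803/4364485624351 = -1275/((-382)**2) - 642803*1/4364485624351 = -1275/145924 - 642803/4364485624351 = -5564812971432497/636883200247795324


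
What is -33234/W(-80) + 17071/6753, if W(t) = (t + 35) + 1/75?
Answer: 8444893852/11392311 ≈ 741.28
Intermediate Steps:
W(t) = 2626/75 + t (W(t) = (35 + t) + 1/75 = 2626/75 + t)
-33234/W(-80) + 17071/6753 = -33234/(2626/75 - 80) + 17071/6753 = -33234/(-3374/75) + 17071*(1/6753) = -33234*(-75/3374) + 17071/6753 = 1246275/1687 + 17071/6753 = 8444893852/11392311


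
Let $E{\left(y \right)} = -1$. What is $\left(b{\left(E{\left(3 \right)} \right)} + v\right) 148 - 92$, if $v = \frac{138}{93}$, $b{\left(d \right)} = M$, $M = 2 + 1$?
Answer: $\frac{17720}{31} \approx 571.61$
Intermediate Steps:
$M = 3$
$b{\left(d \right)} = 3$
$v = \frac{46}{31}$ ($v = 138 \cdot \frac{1}{93} = \frac{46}{31} \approx 1.4839$)
$\left(b{\left(E{\left(3 \right)} \right)} + v\right) 148 - 92 = \left(3 + \frac{46}{31}\right) 148 - 92 = \frac{139}{31} \cdot 148 - 92 = \frac{20572}{31} - 92 = \frac{17720}{31}$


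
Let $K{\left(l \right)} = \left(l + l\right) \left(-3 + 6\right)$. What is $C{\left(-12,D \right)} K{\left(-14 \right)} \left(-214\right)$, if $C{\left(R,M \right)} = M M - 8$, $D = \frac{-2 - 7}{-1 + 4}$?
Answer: $17976$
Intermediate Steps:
$K{\left(l \right)} = 6 l$ ($K{\left(l \right)} = 2 l 3 = 6 l$)
$D = -3$ ($D = - \frac{9}{3} = \left(-9\right) \frac{1}{3} = -3$)
$C{\left(R,M \right)} = -8 + M^{2}$ ($C{\left(R,M \right)} = M^{2} - 8 = -8 + M^{2}$)
$C{\left(-12,D \right)} K{\left(-14 \right)} \left(-214\right) = \left(-8 + \left(-3\right)^{2}\right) 6 \left(-14\right) \left(-214\right) = \left(-8 + 9\right) \left(-84\right) \left(-214\right) = 1 \left(-84\right) \left(-214\right) = \left(-84\right) \left(-214\right) = 17976$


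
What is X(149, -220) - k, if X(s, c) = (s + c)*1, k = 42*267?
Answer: -11285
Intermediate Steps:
k = 11214
X(s, c) = c + s (X(s, c) = (c + s)*1 = c + s)
X(149, -220) - k = (-220 + 149) - 1*11214 = -71 - 11214 = -11285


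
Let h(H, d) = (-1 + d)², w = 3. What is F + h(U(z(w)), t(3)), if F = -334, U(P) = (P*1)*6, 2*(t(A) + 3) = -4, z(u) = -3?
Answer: -298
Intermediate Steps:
t(A) = -5 (t(A) = -3 + (½)*(-4) = -3 - 2 = -5)
U(P) = 6*P (U(P) = P*6 = 6*P)
F + h(U(z(w)), t(3)) = -334 + (-1 - 5)² = -334 + (-6)² = -334 + 36 = -298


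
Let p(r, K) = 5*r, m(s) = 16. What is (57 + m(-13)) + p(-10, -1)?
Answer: 23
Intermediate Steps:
(57 + m(-13)) + p(-10, -1) = (57 + 16) + 5*(-10) = 73 - 50 = 23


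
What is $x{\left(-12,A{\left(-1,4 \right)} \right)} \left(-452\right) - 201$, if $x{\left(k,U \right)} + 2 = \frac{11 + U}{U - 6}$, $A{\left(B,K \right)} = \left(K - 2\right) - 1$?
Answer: $\frac{8939}{5} \approx 1787.8$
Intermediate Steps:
$A{\left(B,K \right)} = -3 + K$ ($A{\left(B,K \right)} = \left(-2 + K\right) - 1 = -3 + K$)
$x{\left(k,U \right)} = -2 + \frac{11 + U}{-6 + U}$ ($x{\left(k,U \right)} = -2 + \frac{11 + U}{U - 6} = -2 + \frac{11 + U}{-6 + U}$)
$x{\left(-12,A{\left(-1,4 \right)} \right)} \left(-452\right) - 201 = \frac{23 - \left(-3 + 4\right)}{-6 + \left(-3 + 4\right)} \left(-452\right) - 201 = \frac{23 - 1}{-6 + 1} \left(-452\right) - 201 = \frac{23 - 1}{-5} \left(-452\right) - 201 = \left(- \frac{1}{5}\right) 22 \left(-452\right) - 201 = \left(- \frac{22}{5}\right) \left(-452\right) - 201 = \frac{9944}{5} - 201 = \frac{8939}{5}$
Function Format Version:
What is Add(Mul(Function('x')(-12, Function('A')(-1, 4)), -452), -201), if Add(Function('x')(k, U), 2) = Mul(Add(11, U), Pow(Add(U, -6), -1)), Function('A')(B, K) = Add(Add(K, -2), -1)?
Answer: Rational(8939, 5) ≈ 1787.8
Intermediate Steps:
Function('A')(B, K) = Add(-3, K) (Function('A')(B, K) = Add(Add(-2, K), -1) = Add(-3, K))
Function('x')(k, U) = Add(-2, Mul(Pow(Add(-6, U), -1), Add(11, U))) (Function('x')(k, U) = Add(-2, Mul(Add(11, U), Pow(Add(U, -6), -1))) = Add(-2, Mul(Add(11, U), Pow(Add(-6, U), -1))) = Add(-2, Mul(Pow(Add(-6, U), -1), Add(11, U))))
Add(Mul(Function('x')(-12, Function('A')(-1, 4)), -452), -201) = Add(Mul(Mul(Pow(Add(-6, Add(-3, 4)), -1), Add(23, Mul(-1, Add(-3, 4)))), -452), -201) = Add(Mul(Mul(Pow(Add(-6, 1), -1), Add(23, Mul(-1, 1))), -452), -201) = Add(Mul(Mul(Pow(-5, -1), Add(23, -1)), -452), -201) = Add(Mul(Mul(Rational(-1, 5), 22), -452), -201) = Add(Mul(Rational(-22, 5), -452), -201) = Add(Rational(9944, 5), -201) = Rational(8939, 5)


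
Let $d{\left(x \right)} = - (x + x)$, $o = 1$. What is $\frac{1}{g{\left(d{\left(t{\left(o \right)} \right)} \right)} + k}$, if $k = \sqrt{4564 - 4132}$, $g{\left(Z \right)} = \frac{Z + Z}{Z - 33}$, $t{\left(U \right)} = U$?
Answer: $- \frac{35}{132296} + \frac{3675 \sqrt{3}}{132296} \approx 0.047849$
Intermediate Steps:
$d{\left(x \right)} = - 2 x$
$g{\left(Z \right)} = \frac{2 Z}{-33 + Z}$
$k = 12 \sqrt{3}$ ($k = \sqrt{432} = 12 \sqrt{3} \approx 20.785$)
$\frac{1}{g{\left(d{\left(t{\left(o \right)} \right)} \right)} + k} = \frac{1}{\frac{2 \left(\left(-2\right) 1\right)}{-33 - 2} + 12 \sqrt{3}} = \frac{1}{2 \left(-2\right) \frac{1}{-33 - 2} + 12 \sqrt{3}} = \frac{1}{2 \left(-2\right) \frac{1}{-35} + 12 \sqrt{3}} = \frac{1}{2 \left(-2\right) \left(- \frac{1}{35}\right) + 12 \sqrt{3}} = \frac{1}{\frac{4}{35} + 12 \sqrt{3}}$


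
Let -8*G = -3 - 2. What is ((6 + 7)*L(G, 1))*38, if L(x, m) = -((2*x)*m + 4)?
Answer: -5187/2 ≈ -2593.5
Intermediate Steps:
G = 5/8 (G = -(-3 - 2)/8 = -1/8*(-5) = 5/8 ≈ 0.62500)
L(x, m) = -4 - 2*m*x (L(x, m) = -(2*m*x + 4) = -(4 + 2*m*x) = -4 - 2*m*x)
((6 + 7)*L(G, 1))*38 = ((6 + 7)*(-4 - 2*1*5/8))*38 = (13*(-4 - 5/4))*38 = (13*(-21/4))*38 = -273/4*38 = -5187/2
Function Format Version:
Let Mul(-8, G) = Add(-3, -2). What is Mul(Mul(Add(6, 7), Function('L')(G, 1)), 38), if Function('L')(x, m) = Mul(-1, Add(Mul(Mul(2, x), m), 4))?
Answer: Rational(-5187, 2) ≈ -2593.5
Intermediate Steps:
G = Rational(5, 8) (G = Mul(Rational(-1, 8), Add(-3, -2)) = Mul(Rational(-1, 8), -5) = Rational(5, 8) ≈ 0.62500)
Function('L')(x, m) = Add(-4, Mul(-2, m, x)) (Function('L')(x, m) = Mul(-1, Add(Mul(2, m, x), 4)) = Mul(-1, Add(4, Mul(2, m, x))) = Add(-4, Mul(-2, m, x)))
Mul(Mul(Add(6, 7), Function('L')(G, 1)), 38) = Mul(Mul(Add(6, 7), Add(-4, Mul(-2, 1, Rational(5, 8)))), 38) = Mul(Mul(13, Add(-4, Rational(-5, 4))), 38) = Mul(Mul(13, Rational(-21, 4)), 38) = Mul(Rational(-273, 4), 38) = Rational(-5187, 2)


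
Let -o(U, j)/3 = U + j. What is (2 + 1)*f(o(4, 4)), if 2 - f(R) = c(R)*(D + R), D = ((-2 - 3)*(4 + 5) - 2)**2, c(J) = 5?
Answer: -32769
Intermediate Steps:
o(U, j) = -3*U - 3*j (o(U, j) = -3*(U + j) = -3*U - 3*j)
D = 2209 (D = (-5*9 - 2)**2 = (-45 - 2)**2 = (-47)**2 = 2209)
f(R) = -11043 - 5*R (f(R) = 2 - 5*(2209 + R) = 2 - (11045 + 5*R) = 2 + (-11045 - 5*R) = -11043 - 5*R)
(2 + 1)*f(o(4, 4)) = (2 + 1)*(-11043 - 5*(-3*4 - 3*4)) = 3*(-11043 - 5*(-12 - 12)) = 3*(-11043 - 5*(-24)) = 3*(-11043 + 120) = 3*(-10923) = -32769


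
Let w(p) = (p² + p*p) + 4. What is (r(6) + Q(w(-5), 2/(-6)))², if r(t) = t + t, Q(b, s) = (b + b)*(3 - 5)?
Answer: 41616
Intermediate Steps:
w(p) = 4 + 2*p² (w(p) = (p² + p²) + 4 = 2*p² + 4 = 4 + 2*p²)
Q(b, s) = -4*b (Q(b, s) = (2*b)*(-2) = -4*b)
r(t) = 2*t
(r(6) + Q(w(-5), 2/(-6)))² = (2*6 - 4*(4 + 2*(-5)²))² = (12 - 4*(4 + 2*25))² = (12 - 4*(4 + 50))² = (12 - 4*54)² = (12 - 216)² = (-204)² = 41616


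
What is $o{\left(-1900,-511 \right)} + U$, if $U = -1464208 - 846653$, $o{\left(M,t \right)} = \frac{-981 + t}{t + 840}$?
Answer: $- \frac{760274761}{329} \approx -2.3109 \cdot 10^{6}$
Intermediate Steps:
$o{\left(M,t \right)} = \frac{-981 + t}{840 + t}$
$U = -2310861$
$o{\left(-1900,-511 \right)} + U = \frac{-981 - 511}{840 - 511} - 2310861 = \frac{1}{329} \left(-1492\right) - 2310861 = - \frac{1492}{329} - 2310861 = - \frac{760274761}{329}$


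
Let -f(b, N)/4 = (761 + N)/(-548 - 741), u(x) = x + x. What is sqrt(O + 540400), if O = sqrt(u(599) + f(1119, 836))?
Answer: sqrt(897885948400 + 3867*sqrt(222081810))/1289 ≈ 735.14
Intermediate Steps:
u(x) = 2*x
f(b, N) = 3044/1289 + 4*N/1289 (f(b, N) = -4*(761 + N)/(-548 - 741) = -4*(761 + N)/(-1289) = -4*(761 + N)*(-1)/1289 = -4*(-761/1289 - N/1289) = 3044/1289 + 4*N/1289)
O = 3*sqrt(222081810)/1289 (O = sqrt(2*599 + (3044/1289 + (4/1289)*836)) = sqrt(1198 + (3044/1289 + 3344/1289)) = sqrt(1198 + 6388/1289) = sqrt(1550610/1289) = 3*sqrt(222081810)/1289 ≈ 34.684)
sqrt(O + 540400) = sqrt(3*sqrt(222081810)/1289 + 540400) = sqrt(540400 + 3*sqrt(222081810)/1289)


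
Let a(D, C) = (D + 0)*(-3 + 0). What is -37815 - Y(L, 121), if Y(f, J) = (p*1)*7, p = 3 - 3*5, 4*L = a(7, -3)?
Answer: -37731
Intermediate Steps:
a(D, C) = -3*D (a(D, C) = D*(-3) = -3*D)
L = -21/4 (L = (-3*7)/4 = (¼)*(-21) = -21/4 ≈ -5.2500)
p = -12 (p = 3 - 15 = -12)
Y(f, J) = -84 (Y(f, J) = -12*1*7 = -12*7 = -84)
-37815 - Y(L, 121) = -37815 - 1*(-84) = -37815 + 84 = -37731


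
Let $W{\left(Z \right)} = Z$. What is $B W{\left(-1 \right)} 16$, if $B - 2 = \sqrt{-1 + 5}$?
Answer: $-64$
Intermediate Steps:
$B = 4$ ($B = 2 + \sqrt{-1 + 5} = 2 + \sqrt{4} = 2 + 2 = 4$)
$B W{\left(-1 \right)} 16 = 4 \left(-1\right) 16 = \left(-4\right) 16 = -64$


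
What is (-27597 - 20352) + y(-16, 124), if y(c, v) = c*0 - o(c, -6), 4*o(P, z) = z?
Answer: -95895/2 ≈ -47948.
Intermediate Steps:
o(P, z) = z/4
y(c, v) = 3/2 (y(c, v) = c*0 - (-6)/4 = 0 - 1*(-3/2) = 0 + 3/2 = 3/2)
(-27597 - 20352) + y(-16, 124) = (-27597 - 20352) + 3/2 = -47949 + 3/2 = -95895/2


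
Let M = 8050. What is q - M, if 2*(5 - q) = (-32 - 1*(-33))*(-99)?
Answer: -15991/2 ≈ -7995.5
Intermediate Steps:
q = 109/2 (q = 5 - (-32 - 1*(-33))*(-99)/2 = 5 - (-32 + 33)*(-99)/2 = 5 - (-99)/2 = 5 - ½*(-99) = 5 + 99/2 = 109/2 ≈ 54.500)
q - M = 109/2 - 1*8050 = 109/2 - 8050 = -15991/2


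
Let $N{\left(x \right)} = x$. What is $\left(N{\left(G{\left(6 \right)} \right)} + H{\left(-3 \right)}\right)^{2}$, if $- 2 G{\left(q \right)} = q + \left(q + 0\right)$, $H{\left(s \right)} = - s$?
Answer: $9$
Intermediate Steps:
$G{\left(q \right)} = - q$ ($G{\left(q \right)} = - \frac{q + \left(q + 0\right)}{2} = - \frac{q + q}{2} = - \frac{2 q}{2} = - q$)
$\left(N{\left(G{\left(6 \right)} \right)} + H{\left(-3 \right)}\right)^{2} = \left(\left(-1\right) 6 - -3\right)^{2} = \left(-6 + 3\right)^{2} = \left(-3\right)^{2} = 9$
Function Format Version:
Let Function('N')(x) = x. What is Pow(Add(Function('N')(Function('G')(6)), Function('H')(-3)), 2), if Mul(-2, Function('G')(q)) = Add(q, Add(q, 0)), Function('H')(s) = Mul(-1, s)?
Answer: 9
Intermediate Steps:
Function('G')(q) = Mul(-1, q) (Function('G')(q) = Mul(Rational(-1, 2), Add(q, Add(q, 0))) = Mul(Rational(-1, 2), Add(q, q)) = Mul(Rational(-1, 2), Mul(2, q)) = Mul(-1, q))
Pow(Add(Function('N')(Function('G')(6)), Function('H')(-3)), 2) = Pow(Add(Mul(-1, 6), Mul(-1, -3)), 2) = Pow(Add(-6, 3), 2) = Pow(-3, 2) = 9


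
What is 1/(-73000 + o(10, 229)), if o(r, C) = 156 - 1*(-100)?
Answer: -1/72744 ≈ -1.3747e-5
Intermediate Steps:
o(r, C) = 256 (o(r, C) = 156 + 100 = 256)
1/(-73000 + o(10, 229)) = 1/(-73000 + 256) = 1/(-72744) = -1/72744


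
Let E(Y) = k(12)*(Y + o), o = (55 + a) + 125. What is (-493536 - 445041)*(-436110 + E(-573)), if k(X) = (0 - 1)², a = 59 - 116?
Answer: 409745175120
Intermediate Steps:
a = -57
k(X) = 1 (k(X) = (-1)² = 1)
o = 123 (o = (55 - 57) + 125 = -2 + 125 = 123)
E(Y) = 123 + Y (E(Y) = 1*(Y + 123) = 1*(123 + Y) = 123 + Y)
(-493536 - 445041)*(-436110 + E(-573)) = (-493536 - 445041)*(-436110 + (123 - 573)) = -938577*(-436110 - 450) = -938577*(-436560) = 409745175120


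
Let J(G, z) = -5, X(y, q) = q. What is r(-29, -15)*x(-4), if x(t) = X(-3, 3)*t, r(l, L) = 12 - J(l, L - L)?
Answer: -204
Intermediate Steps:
r(l, L) = 17 (r(l, L) = 12 - 1*(-5) = 12 + 5 = 17)
x(t) = 3*t
r(-29, -15)*x(-4) = 17*(3*(-4)) = 17*(-12) = -204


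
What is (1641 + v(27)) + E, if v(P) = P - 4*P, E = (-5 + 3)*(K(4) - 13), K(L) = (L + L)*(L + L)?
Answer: 1458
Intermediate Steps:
K(L) = 4*L² (K(L) = (2*L)*(2*L) = 4*L²)
E = -102 (E = (-5 + 3)*(4*4² - 13) = -2*(4*16 - 13) = -2*(64 - 13) = -2*51 = -102)
v(P) = -3*P
(1641 + v(27)) + E = (1641 - 3*27) - 102 = (1641 - 81) - 102 = 1560 - 102 = 1458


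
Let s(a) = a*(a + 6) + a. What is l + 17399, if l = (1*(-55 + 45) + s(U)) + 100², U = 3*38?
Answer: 41183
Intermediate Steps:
U = 114
s(a) = a + a*(6 + a) (s(a) = a*(6 + a) + a = a + a*(6 + a))
l = 23784 (l = (1*(-55 + 45) + 114*(7 + 114)) + 100² = (1*(-10) + 114*121) + 10000 = (-10 + 13794) + 10000 = 13784 + 10000 = 23784)
l + 17399 = 23784 + 17399 = 41183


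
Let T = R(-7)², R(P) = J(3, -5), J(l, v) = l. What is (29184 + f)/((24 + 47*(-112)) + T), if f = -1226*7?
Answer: -20602/5231 ≈ -3.9384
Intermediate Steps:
R(P) = 3
f = -8582
T = 9 (T = 3² = 9)
(29184 + f)/((24 + 47*(-112)) + T) = (29184 - 8582)/((24 + 47*(-112)) + 9) = 20602/((24 - 5264) + 9) = 20602/(-5240 + 9) = 20602/(-5231) = 20602*(-1/5231) = -20602/5231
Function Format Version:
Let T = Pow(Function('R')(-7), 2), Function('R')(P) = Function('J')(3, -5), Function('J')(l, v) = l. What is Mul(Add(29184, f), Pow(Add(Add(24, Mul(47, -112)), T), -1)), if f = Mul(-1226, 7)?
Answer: Rational(-20602, 5231) ≈ -3.9384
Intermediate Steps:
Function('R')(P) = 3
f = -8582
T = 9 (T = Pow(3, 2) = 9)
Mul(Add(29184, f), Pow(Add(Add(24, Mul(47, -112)), T), -1)) = Mul(Add(29184, -8582), Pow(Add(Add(24, Mul(47, -112)), 9), -1)) = Mul(20602, Pow(Add(Add(24, -5264), 9), -1)) = Mul(20602, Pow(Add(-5240, 9), -1)) = Mul(20602, Pow(-5231, -1)) = Mul(20602, Rational(-1, 5231)) = Rational(-20602, 5231)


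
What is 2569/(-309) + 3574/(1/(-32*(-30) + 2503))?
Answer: 3824416889/309 ≈ 1.2377e+7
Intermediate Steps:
2569/(-309) + 3574/(1/(-32*(-30) + 2503)) = 2569*(-1/309) + 3574/(1/(960 + 2503)) = -2569/309 + 3574/(1/3463) = -2569/309 + 3574*3463 = -2569/309 + 12376762 = 3824416889/309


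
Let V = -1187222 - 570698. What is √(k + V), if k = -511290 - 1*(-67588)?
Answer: I*√2201622 ≈ 1483.8*I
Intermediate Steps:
V = -1757920
k = -443702 (k = -511290 + 67588 = -443702)
√(k + V) = √(-443702 - 1757920) = √(-2201622) = I*√2201622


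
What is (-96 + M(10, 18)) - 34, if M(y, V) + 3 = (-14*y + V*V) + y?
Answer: 61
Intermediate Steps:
M(y, V) = -3 + V² - 13*y (M(y, V) = -3 + ((-14*y + V*V) + y) = -3 + ((-14*y + V²) + y) = -3 + ((V² - 14*y) + y) = -3 + (V² - 13*y) = -3 + V² - 13*y)
(-96 + M(10, 18)) - 34 = (-96 + (-3 + 18² - 13*10)) - 34 = (-96 + (-3 + 324 - 130)) - 34 = (-96 + 191) - 34 = 95 - 34 = 61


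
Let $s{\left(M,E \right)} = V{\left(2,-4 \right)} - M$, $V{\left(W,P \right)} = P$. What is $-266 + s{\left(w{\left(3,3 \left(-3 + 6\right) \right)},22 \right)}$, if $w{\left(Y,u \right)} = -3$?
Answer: $-267$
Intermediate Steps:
$s{\left(M,E \right)} = -4 - M$
$-266 + s{\left(w{\left(3,3 \left(-3 + 6\right) \right)},22 \right)} = -266 - 1 = -267$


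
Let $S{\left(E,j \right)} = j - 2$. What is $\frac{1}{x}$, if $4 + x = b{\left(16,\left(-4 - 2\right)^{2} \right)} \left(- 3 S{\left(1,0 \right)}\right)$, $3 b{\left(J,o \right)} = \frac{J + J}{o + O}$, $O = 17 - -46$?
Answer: $- \frac{99}{332} \approx -0.29819$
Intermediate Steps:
$O = 63$ ($O = 17 + 46 = 63$)
$S{\left(E,j \right)} = -2 + j$ ($S{\left(E,j \right)} = j - 2 = -2 + j$)
$b{\left(J,o \right)} = \frac{2 J}{3 \left(63 + o\right)}$ ($b{\left(J,o \right)} = \frac{\left(J + J\right) \frac{1}{o + 63}}{3} = \frac{2 J \frac{1}{63 + o}}{3} = \frac{2 J}{3 \left(63 + o\right)}$)
$x = - \frac{332}{99}$ ($x = -4 + \frac{2}{3} \cdot 16 \frac{1}{63 + \left(-4 - 2\right)^{2}} \left(- 3 \left(-2 + 0\right)\right) = -4 + \frac{2}{3} \cdot 16 \frac{1}{63 + \left(-6\right)^{2}} \left(\left(-3\right) \left(-2\right)\right) = -4 + \frac{2}{3} \cdot 16 \frac{1}{63 + 36} \cdot 6 = -4 + \frac{2}{3} \cdot 16 \cdot \frac{1}{99} \cdot 6 = -4 + \frac{32}{297} \cdot 6 = -4 + \frac{64}{99} = - \frac{332}{99} \approx -3.3535$)
$\frac{1}{x} = \frac{1}{- \frac{332}{99}} = - \frac{99}{332}$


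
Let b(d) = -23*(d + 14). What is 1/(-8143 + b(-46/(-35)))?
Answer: -35/297333 ≈ -0.00011771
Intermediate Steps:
b(d) = -322 - 23*d (b(d) = -23*(14 + d) = -322 - 23*d)
1/(-8143 + b(-46/(-35))) = 1/(-8143 + (-322 - (-1058)/(-35))) = 1/(-8143 + (-322 - (-1058)*(-1)/35)) = 1/(-8143 + (-322 - 23*46/35)) = 1/(-8143 + (-322 - 1058/35)) = 1/(-8143 - 12328/35) = 1/(-297333/35) = -35/297333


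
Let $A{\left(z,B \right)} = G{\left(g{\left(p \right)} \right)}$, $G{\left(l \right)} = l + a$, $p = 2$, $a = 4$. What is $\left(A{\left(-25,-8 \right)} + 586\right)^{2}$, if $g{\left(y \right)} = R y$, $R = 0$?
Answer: $348100$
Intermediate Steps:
$g{\left(y \right)} = 0$ ($g{\left(y \right)} = 0 y = 0$)
$G{\left(l \right)} = 4 + l$ ($G{\left(l \right)} = l + 4 = 4 + l$)
$A{\left(z,B \right)} = 4$ ($A{\left(z,B \right)} = 4 + 0 = 4$)
$\left(A{\left(-25,-8 \right)} + 586\right)^{2} = \left(4 + 586\right)^{2} = 590^{2} = 348100$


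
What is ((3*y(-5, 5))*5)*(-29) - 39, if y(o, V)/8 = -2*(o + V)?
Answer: -39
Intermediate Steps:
y(o, V) = -16*V - 16*o (y(o, V) = 8*(-2*(o + V)) = 8*(-2*(V + o)) = 8*(-2*V - 2*o) = -16*V - 16*o)
((3*y(-5, 5))*5)*(-29) - 39 = ((3*(-16*5 - 16*(-5)))*5)*(-29) - 39 = ((3*(-80 + 80))*5)*(-29) - 39 = ((3*0)*5)*(-29) - 39 = (0*5)*(-29) - 39 = 0*(-29) - 39 = 0 - 39 = -39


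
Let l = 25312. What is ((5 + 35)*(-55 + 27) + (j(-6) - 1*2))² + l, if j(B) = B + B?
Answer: 1311268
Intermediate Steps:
j(B) = 2*B
((5 + 35)*(-55 + 27) + (j(-6) - 1*2))² + l = ((5 + 35)*(-55 + 27) + (2*(-6) - 1*2))² + 25312 = (40*(-28) + (-12 - 2))² + 25312 = (-1120 - 14)² + 25312 = (-1134)² + 25312 = 1285956 + 25312 = 1311268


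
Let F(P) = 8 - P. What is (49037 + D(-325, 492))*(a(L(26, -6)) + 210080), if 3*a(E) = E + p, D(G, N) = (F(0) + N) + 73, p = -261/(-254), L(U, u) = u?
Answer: 1323592294695/127 ≈ 1.0422e+10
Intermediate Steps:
p = 261/254 (p = -261*(-1/254) = 261/254 ≈ 1.0276)
D(G, N) = 81 + N (D(G, N) = ((8 - 1*0) + N) + 73 = ((8 + 0) + N) + 73 = (8 + N) + 73 = 81 + N)
a(E) = 87/254 + E/3 (a(E) = (E + 261/254)/3 = (261/254 + E)/3 = 87/254 + E/3)
(49037 + D(-325, 492))*(a(L(26, -6)) + 210080) = (49037 + (81 + 492))*((87/254 + (1/3)*(-6)) + 210080) = (49037 + 573)*((87/254 - 2) + 210080) = 49610*(-421/254 + 210080) = 49610*(53359899/254) = 1323592294695/127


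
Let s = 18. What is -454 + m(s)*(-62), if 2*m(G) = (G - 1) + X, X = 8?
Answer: -1229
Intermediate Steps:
m(G) = 7/2 + G/2 (m(G) = ((G - 1) + 8)/2 = ((-1 + G) + 8)/2 = (7 + G)/2 = 7/2 + G/2)
-454 + m(s)*(-62) = -454 + (7/2 + (1/2)*18)*(-62) = -454 + (7/2 + 9)*(-62) = -454 + (25/2)*(-62) = -454 - 775 = -1229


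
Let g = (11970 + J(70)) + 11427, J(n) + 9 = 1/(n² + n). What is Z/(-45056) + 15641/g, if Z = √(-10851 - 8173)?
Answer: 77735770/116238361 - I*√1189/11264 ≈ 0.66876 - 0.0030612*I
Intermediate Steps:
J(n) = -9 + 1/(n + n²) (J(n) = -9 + 1/(n² + n) = -9 + 1/(n + n²))
Z = 4*I*√1189 (Z = √(-19024) = 4*I*√1189 ≈ 137.93*I)
g = 116238361/4970 (g = (11970 + (1 - 9*70 - 9*70²)/(70*(1 + 70))) + 11427 = (11970 + (1/70)*(1 - 630 - 9*4900)/71) + 11427 = (11970 + (1/70)*(1/71)*(1 - 630 - 44100)) + 11427 = (11970 + (1/70)*(1/71)*(-44729)) + 11427 = (11970 - 44729/4970) + 11427 = 59446171/4970 + 11427 = 116238361/4970 ≈ 23388.)
Z/(-45056) + 15641/g = (4*I*√1189)/(-45056) + 15641/(116238361/4970) = (4*I*√1189)*(-1/45056) + 15641*(4970/116238361) = -I*√1189/11264 + 77735770/116238361 = 77735770/116238361 - I*√1189/11264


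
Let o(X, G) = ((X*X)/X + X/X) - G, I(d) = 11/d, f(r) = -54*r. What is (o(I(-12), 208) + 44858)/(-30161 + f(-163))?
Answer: -535801/256308 ≈ -2.0905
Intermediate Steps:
o(X, G) = 1 + X - G (o(X, G) = (X**2/X + 1) - G = (X + 1) - G = (1 + X) - G = 1 + X - G)
(o(I(-12), 208) + 44858)/(-30161 + f(-163)) = ((1 + 11/(-12) - 1*208) + 44858)/(-30161 - 54*(-163)) = ((1 + 11*(-1/12) - 208) + 44858)/(-30161 + 8802) = ((1 - 11/12 - 208) + 44858)/(-21359) = (-2495/12 + 44858)*(-1/21359) = (535801/12)*(-1/21359) = -535801/256308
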